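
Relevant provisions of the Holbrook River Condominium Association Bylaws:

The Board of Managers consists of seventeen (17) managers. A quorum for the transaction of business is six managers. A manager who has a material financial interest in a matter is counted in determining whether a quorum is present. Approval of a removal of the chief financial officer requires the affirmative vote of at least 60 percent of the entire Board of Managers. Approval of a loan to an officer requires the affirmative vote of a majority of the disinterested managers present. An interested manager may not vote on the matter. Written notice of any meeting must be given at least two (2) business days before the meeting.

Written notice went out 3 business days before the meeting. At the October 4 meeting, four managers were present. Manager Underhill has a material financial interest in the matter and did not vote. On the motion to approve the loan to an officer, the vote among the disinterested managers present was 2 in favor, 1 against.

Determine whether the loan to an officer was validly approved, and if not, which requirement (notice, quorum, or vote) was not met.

Invalid — quorum requirement not satisfied.

Notice: 3 business days given; 2 required (3 ≥ 2). Satisfied.
Quorum: 4 present (interested managers count toward quorum); quorum is 6. Not satisfied.
Vote: the loan to an officer requires a majority of the disinterested managers present (4 − 1 = 3). A majority of 3 is 2, so 2 affirmative votes are needed; 2 voted in favor. Satisfied. (Moot — without a quorum no business can be validly transacted.)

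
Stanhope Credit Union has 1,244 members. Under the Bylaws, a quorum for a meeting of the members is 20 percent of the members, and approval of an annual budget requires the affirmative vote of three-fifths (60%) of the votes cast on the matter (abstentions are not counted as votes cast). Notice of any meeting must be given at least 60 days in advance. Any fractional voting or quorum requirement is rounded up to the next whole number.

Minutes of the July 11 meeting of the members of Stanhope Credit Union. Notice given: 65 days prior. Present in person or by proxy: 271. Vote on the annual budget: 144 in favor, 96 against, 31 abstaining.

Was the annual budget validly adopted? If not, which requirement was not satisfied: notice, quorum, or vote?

Notice: 65 days given; 60 required. Satisfied.
Quorum: 20% of 1,244 = 248.80, rounded up to 249; 271 present. Satisfied.
Vote: requires three-fifths of the votes cast (271 − 31 abstaining = 240); 3/5 of 240 = 144, so 144 needed; 144 in favor. Satisfied.

Valid — all requirements satisfied.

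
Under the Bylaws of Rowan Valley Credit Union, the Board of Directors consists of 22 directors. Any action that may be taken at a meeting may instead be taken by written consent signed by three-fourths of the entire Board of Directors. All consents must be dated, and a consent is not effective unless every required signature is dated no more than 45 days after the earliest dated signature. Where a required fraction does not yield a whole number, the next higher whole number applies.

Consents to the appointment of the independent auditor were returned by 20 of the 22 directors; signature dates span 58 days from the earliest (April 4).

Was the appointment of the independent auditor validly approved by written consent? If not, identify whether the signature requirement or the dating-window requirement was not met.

Not effective — dating-window requirement not satisfied.

Signatures required: three-fourths of 22 — 3/4 of 22 = 16.50, rounded up to 17, so 17 needed; 20 signed. Sufficient.
Dating window: the latest signature is 58 days after the earliest; the limit is 45 days. Outside the window.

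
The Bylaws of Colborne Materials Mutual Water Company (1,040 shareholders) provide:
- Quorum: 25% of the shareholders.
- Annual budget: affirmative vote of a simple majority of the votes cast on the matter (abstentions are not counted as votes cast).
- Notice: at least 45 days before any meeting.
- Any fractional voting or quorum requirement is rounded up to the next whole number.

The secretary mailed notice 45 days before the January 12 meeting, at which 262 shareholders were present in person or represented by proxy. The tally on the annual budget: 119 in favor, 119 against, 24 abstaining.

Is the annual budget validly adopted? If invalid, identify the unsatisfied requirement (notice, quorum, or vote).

Notice: 45 days given; 45 required. Satisfied.
Quorum: 25% of 1,040 = 260; 262 present. Satisfied.
Vote: requires a majority of the votes cast (262 − 24 abstaining = 238); a majority of 238 is 120, so 120 needed; 119 in favor. Not satisfied.

Invalid — vote requirement not satisfied.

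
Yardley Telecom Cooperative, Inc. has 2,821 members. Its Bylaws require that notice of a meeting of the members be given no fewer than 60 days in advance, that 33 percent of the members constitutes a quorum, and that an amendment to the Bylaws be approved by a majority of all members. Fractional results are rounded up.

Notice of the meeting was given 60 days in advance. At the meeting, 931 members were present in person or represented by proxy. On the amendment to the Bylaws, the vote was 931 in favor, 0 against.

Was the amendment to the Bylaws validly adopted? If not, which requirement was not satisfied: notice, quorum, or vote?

Notice: 60 days given; 60 required. Satisfied.
Quorum: 33% of 2,821 = 930.93, rounded up to 931; 931 present. Satisfied.
Vote: requires a majority of all members (2,821); a majority of 2821 is 1411, so 1,411 needed; 931 in favor. Not satisfied.

Invalid — vote requirement not satisfied.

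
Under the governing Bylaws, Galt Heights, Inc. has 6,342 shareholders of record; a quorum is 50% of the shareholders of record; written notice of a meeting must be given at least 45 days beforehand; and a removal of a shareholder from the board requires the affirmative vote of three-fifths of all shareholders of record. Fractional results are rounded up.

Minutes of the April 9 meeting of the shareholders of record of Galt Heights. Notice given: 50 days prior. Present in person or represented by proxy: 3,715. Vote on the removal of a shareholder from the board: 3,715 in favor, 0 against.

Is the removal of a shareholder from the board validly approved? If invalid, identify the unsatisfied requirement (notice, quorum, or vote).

Invalid — vote requirement not satisfied.

Notice: 50 days given; 45 required. Satisfied.
Quorum: 50% of 6,342 = 3,171; 3,715 present. Satisfied.
Vote: requires three-fifths of all shareholders of record (6,342); 3/5 of 6342 = 3805.20, rounded up to 3806, so 3,806 needed; 3,715 in favor. Not satisfied.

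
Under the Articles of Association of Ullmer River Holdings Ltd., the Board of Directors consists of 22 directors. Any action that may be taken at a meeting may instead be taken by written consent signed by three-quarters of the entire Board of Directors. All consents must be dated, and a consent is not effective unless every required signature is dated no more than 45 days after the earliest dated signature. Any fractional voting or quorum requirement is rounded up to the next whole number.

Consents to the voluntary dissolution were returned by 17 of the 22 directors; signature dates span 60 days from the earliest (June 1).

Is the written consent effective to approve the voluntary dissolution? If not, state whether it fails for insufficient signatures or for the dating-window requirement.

Signatures required: three-quarters of 22 — 3/4 of 22 = 16.50, rounded up to 17, so 17 needed; 17 signed. Sufficient.
Dating window: the latest signature is 60 days after the earliest; the limit is 45 days. Outside the window.

Not effective — dating-window requirement not satisfied.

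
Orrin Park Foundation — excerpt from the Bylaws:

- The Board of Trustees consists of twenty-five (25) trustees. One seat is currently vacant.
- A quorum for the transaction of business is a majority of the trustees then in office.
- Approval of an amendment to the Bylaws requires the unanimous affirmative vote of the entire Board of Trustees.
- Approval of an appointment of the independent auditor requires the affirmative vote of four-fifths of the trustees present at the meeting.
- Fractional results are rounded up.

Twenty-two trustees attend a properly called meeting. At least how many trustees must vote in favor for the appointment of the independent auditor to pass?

18

The appointment of the independent auditor requires four-fifths of the trustees present (22).
4/5 of 22 = 17.60, rounded up to 18.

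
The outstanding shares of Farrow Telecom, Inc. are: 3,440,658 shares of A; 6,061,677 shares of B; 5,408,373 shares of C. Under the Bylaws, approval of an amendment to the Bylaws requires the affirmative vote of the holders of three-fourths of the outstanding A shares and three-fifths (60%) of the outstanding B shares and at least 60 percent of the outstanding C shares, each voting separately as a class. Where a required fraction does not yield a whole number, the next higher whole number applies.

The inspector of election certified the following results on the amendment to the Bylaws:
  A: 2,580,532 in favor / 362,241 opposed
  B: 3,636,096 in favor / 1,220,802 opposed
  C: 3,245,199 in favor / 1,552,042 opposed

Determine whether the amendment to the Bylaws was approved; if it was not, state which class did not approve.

Not approved — the B shares did not give the required vote.

A: 3/4 of 3440658 = 2580493.50, rounded up to 2580494; 2,580,494 required, 2,580,532 in favor — approved.
B: 3/5 of 6061677 = 3637006.20, rounded up to 3637007; 3,637,007 required, 3,636,096 in favor — not approved.
C: 3/5 of 5408373 = 3245023.80, rounded up to 3245024; 3,245,024 required, 3,245,199 in favor — approved.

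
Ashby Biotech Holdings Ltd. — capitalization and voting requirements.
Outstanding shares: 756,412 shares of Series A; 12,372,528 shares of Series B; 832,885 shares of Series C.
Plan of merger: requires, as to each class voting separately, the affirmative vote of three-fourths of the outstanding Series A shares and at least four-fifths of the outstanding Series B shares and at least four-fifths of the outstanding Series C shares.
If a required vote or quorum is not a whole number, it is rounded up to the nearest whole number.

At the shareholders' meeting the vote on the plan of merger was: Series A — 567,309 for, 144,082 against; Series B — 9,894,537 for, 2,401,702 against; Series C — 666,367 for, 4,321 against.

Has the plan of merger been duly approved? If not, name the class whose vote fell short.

Series A: 3/4 of 756412 = 567309; 567,309 required, 567,309 in favor — approved.
Series B: 4/5 of 12372528 = 9898022.40, rounded up to 9898023; 9,898,023 required, 9,894,537 in favor — not approved.
Series C: 4/5 of 832885 = 666308; 666,308 required, 666,367 in favor — approved.

Not approved — the Series B shares did not give the required vote.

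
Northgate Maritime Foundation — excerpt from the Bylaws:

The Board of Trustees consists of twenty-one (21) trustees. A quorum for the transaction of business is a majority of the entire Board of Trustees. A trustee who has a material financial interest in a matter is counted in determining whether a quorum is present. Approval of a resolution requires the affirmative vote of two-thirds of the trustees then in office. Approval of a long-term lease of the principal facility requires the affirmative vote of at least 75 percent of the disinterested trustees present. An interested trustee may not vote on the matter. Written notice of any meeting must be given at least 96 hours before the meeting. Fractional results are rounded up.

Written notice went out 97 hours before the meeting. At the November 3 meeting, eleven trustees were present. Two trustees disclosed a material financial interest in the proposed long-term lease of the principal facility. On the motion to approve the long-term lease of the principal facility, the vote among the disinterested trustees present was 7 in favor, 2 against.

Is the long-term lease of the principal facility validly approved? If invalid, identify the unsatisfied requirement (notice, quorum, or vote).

Notice: 97 hours given; 96 required (97 ≥ 96). Satisfied.
Quorum: 11 present (interested trustees count toward quorum); quorum is 11. Satisfied.
Vote: the long-term lease of the principal facility requires three-fourths of the disinterested trustees present (11 − 2 = 9). 3/4 of 9 = 6.75, rounded up to 7, so 7 affirmative votes are needed; 7 voted in favor. Satisfied.

Valid — all requirements satisfied.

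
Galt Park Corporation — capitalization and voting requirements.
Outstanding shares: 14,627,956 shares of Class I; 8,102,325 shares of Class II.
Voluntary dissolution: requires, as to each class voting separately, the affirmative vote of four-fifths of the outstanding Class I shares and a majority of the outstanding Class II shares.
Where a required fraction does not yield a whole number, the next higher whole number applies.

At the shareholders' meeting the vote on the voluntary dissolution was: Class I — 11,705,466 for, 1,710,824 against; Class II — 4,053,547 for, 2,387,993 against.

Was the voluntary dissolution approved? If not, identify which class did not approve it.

Approved — every class gave the required vote.

Class I: 4/5 of 14627956 = 11702364.80, rounded up to 11702365; 11,702,365 required, 11,705,466 in favor — approved.
Class II: a majority of 8102325 is 4051163; 4,051,163 required, 4,053,547 in favor — approved.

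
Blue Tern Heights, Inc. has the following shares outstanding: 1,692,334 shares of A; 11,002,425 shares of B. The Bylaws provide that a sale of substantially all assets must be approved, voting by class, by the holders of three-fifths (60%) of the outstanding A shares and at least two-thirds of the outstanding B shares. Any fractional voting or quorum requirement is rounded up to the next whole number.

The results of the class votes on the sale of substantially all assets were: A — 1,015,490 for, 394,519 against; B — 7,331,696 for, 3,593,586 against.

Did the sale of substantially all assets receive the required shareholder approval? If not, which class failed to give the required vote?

A: 3/5 of 1692334 = 1015400.40, rounded up to 1015401; 1,015,401 required, 1,015,490 in favor — approved.
B: 2/3 of 11002425 = 7334950; 7,334,950 required, 7,331,696 in favor — not approved.

Not approved — the B shares did not give the required vote.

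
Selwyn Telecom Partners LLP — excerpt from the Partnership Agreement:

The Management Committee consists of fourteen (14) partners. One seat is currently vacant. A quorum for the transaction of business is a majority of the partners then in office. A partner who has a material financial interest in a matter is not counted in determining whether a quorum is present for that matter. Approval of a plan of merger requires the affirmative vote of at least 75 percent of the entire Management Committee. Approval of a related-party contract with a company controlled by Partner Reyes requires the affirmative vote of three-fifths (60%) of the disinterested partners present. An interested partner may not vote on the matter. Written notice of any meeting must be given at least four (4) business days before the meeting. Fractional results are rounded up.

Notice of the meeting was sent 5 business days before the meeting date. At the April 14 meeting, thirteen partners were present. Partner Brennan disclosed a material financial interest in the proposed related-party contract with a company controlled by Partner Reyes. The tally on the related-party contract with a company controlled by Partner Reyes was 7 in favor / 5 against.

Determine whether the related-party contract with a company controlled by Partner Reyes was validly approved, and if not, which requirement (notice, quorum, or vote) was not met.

Invalid — vote requirement not satisfied.

Notice: 5 business days given; 4 required (5 ≥ 4). Satisfied.
Quorum: 13 present, but the 1 interested partner does not count, leaving 12. Quorum is 7. Satisfied.
Vote: the related-party contract with a company controlled by Partner Reyes requires three-fifths of the disinterested partners present (13 − 1 = 12). 3/5 of 12 = 7.20, rounded up to 8, so 8 affirmative votes are needed; 7 voted in favor. Not satisfied.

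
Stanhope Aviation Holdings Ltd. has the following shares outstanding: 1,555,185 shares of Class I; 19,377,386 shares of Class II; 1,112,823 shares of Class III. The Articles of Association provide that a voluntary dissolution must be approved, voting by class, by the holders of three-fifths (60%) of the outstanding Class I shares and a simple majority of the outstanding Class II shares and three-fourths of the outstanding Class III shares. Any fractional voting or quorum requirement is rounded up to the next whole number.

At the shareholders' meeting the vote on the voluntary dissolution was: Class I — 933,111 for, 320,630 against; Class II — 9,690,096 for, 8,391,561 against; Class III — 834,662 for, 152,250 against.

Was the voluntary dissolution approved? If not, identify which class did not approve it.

Approved — every class gave the required vote.

Class I: 3/5 of 1555185 = 933111; 933,111 required, 933,111 in favor — approved.
Class II: a majority of 19377386 is 9688694; 9,688,694 required, 9,690,096 in favor — approved.
Class III: 3/4 of 1112823 = 834617.25, rounded up to 834618; 834,618 required, 834,662 in favor — approved.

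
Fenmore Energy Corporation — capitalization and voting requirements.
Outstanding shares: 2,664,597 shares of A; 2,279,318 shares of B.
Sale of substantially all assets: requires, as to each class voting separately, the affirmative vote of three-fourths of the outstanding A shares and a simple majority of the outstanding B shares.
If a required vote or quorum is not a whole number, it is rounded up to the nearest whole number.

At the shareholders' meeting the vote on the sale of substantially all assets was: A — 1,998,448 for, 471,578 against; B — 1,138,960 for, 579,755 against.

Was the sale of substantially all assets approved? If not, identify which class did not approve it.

A: 3/4 of 2664597 = 1998447.75, rounded up to 1998448; 1,998,448 required, 1,998,448 in favor — approved.
B: a majority of 2279318 is 1139660; 1,139,660 required, 1,138,960 in favor — not approved.

Not approved — the B shares did not give the required vote.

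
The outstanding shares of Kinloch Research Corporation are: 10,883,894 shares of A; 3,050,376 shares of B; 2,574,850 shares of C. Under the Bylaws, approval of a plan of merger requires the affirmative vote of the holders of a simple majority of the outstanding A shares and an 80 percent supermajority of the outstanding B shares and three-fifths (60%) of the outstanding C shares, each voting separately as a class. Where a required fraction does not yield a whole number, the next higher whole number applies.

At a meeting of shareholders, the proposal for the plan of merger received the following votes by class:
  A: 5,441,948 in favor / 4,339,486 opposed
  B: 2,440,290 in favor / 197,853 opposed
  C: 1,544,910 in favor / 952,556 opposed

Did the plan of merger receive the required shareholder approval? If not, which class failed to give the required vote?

Not approved — the B shares did not give the required vote.

A: a majority of 10883894 is 5441948; 5,441,948 required, 5,441,948 in favor — approved.
B: 4/5 of 3050376 = 2440300.80, rounded up to 2440301; 2,440,301 required, 2,440,290 in favor — not approved.
C: 3/5 of 2574850 = 1544910; 1,544,910 required, 1,544,910 in favor — approved.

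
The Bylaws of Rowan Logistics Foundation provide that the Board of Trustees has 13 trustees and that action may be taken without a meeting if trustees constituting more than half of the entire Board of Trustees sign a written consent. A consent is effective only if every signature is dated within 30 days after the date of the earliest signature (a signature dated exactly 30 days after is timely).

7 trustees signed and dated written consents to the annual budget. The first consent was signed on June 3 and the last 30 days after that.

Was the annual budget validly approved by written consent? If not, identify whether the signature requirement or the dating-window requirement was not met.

Effective — both the signature and dating-window requirements are satisfied.

Signatures required: more than half of 13 — a majority of 13 is 7, so 7 needed; 7 signed. Sufficient.
Dating window: the latest signature is 30 days after the earliest; the limit is 30 days. Within the window.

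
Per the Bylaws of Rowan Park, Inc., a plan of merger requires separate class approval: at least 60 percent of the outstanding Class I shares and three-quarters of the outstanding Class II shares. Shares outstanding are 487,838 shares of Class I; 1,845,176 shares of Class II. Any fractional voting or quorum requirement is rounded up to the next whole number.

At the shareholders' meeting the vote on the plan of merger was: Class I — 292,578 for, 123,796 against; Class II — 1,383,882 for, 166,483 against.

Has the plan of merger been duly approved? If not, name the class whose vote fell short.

Not approved — the Class I shares did not give the required vote.

Class I: 3/5 of 487838 = 292702.80, rounded up to 292703; 292,703 required, 292,578 in favor — not approved.
Class II: 3/4 of 1845176 = 1383882; 1,383,882 required, 1,383,882 in favor — approved.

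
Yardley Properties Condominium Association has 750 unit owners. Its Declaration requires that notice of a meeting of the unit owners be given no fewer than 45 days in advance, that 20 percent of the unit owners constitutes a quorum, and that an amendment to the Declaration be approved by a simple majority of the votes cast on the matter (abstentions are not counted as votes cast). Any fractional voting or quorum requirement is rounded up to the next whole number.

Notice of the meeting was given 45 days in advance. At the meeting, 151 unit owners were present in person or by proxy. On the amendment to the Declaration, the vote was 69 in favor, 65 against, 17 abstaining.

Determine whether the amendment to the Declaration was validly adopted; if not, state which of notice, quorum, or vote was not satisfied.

Valid — all requirements satisfied.

Notice: 45 days given; 45 required. Satisfied.
Quorum: 20% of 750 = 150; 151 present. Satisfied.
Vote: requires a majority of the votes cast (151 − 17 abstaining = 134); a majority of 134 is 68, so 68 needed; 69 in favor. Satisfied.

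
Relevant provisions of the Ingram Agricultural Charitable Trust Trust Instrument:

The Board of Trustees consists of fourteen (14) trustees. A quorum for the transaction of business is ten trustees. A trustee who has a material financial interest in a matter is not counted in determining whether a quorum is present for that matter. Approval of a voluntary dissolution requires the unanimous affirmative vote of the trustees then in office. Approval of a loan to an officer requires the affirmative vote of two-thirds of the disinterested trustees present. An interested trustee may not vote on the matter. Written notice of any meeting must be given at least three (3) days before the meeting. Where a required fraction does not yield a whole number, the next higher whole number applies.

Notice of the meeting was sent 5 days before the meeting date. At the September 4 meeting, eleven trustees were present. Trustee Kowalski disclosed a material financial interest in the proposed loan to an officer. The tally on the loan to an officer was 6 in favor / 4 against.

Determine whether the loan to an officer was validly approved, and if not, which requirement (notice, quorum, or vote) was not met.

Invalid — vote requirement not satisfied.

Notice: 5 days given; 3 required (5 ≥ 3). Satisfied.
Quorum: 11 present, but the 1 interested trustee does not count, leaving 10. Quorum is 10. Satisfied.
Vote: the loan to an officer requires two-thirds of the disinterested trustees present (11 − 1 = 10). 2/3 of 10 = 6.67, rounded up to 7, so 7 affirmative votes are needed; 6 voted in favor. Not satisfied.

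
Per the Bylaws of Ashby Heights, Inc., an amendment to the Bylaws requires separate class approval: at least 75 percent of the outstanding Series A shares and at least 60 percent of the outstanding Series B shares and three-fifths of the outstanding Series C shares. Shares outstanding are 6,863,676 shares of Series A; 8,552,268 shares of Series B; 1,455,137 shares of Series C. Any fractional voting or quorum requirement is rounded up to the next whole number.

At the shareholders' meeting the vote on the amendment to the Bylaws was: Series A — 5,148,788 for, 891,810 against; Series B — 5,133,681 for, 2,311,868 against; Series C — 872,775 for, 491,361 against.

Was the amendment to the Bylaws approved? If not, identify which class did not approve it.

Series A: 3/4 of 6863676 = 5147757; 5,147,757 required, 5,148,788 in favor — approved.
Series B: 3/5 of 8552268 = 5131360.80, rounded up to 5131361; 5,131,361 required, 5,133,681 in favor — approved.
Series C: 3/5 of 1455137 = 873082.20, rounded up to 873083; 873,083 required, 872,775 in favor — not approved.

Not approved — the Series C shares did not give the required vote.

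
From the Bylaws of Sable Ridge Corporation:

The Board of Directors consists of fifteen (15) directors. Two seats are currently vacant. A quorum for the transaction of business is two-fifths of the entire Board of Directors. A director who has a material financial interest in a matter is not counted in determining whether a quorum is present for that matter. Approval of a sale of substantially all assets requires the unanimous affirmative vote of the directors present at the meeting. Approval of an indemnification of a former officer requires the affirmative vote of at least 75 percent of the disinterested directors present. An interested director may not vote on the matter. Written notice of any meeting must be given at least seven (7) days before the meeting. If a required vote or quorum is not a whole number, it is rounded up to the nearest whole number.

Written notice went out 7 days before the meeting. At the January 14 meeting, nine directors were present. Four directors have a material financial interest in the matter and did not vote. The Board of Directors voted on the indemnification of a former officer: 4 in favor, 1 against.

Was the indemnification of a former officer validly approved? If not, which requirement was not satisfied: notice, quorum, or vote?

Invalid — quorum requirement not satisfied.

Notice: 7 days given; 7 required (7 ≥ 7). Satisfied.
Quorum: 9 present, but the 4 interested directors do not count, leaving 5. Quorum is 6. Not satisfied.
Vote: the indemnification of a former officer requires three-fourths of the disinterested directors present (9 − 4 = 5). 3/4 of 5 = 3.75, rounded up to 4, so 4 affirmative votes are needed; 4 voted in favor. Satisfied. (Moot — without a quorum no business can be validly transacted.)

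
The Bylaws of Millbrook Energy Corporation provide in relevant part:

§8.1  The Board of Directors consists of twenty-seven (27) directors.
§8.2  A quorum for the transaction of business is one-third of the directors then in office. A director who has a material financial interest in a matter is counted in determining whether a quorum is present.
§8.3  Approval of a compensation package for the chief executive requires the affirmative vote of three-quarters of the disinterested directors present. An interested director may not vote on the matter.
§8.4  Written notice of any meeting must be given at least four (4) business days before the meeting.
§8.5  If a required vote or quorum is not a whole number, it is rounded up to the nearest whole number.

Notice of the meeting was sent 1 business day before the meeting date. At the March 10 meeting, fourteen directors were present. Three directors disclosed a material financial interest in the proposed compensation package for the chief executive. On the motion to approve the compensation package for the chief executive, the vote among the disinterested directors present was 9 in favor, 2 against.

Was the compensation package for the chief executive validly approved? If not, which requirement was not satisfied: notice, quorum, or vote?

Invalid — notice requirement not satisfied.

Notice: 1 business day given; 4 required (1 < 4). Not satisfied.
Quorum: 14 present (interested directors count toward quorum); quorum is 9. Satisfied.
Vote: the compensation package for the chief executive requires three-fourths of the disinterested directors present (14 − 3 = 11). 3/4 of 11 = 8.25, rounded up to 9, so 9 affirmative votes are needed; 9 voted in favor. Satisfied.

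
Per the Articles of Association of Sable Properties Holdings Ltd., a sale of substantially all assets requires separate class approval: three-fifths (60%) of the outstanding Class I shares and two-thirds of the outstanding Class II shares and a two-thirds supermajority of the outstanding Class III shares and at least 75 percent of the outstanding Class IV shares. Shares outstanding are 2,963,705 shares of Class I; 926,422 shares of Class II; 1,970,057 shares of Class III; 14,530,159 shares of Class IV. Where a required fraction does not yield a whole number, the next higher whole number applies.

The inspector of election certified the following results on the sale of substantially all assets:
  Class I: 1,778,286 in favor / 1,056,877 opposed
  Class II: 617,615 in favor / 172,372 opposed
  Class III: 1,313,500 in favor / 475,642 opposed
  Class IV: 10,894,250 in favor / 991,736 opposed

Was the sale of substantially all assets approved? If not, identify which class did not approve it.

Class I: 3/5 of 2963705 = 1778223; 1,778,223 required, 1,778,286 in favor — approved.
Class II: 2/3 of 926422 = 617614.67, rounded up to 617615; 617,615 required, 617,615 in favor — approved.
Class III: 2/3 of 1970057 = 1313371.33, rounded up to 1313372; 1,313,372 required, 1,313,500 in favor — approved.
Class IV: 3/4 of 14530159 = 10897619.25, rounded up to 10897620; 10,897,620 required, 10,894,250 in favor — not approved.

Not approved — the Class IV shares did not give the required vote.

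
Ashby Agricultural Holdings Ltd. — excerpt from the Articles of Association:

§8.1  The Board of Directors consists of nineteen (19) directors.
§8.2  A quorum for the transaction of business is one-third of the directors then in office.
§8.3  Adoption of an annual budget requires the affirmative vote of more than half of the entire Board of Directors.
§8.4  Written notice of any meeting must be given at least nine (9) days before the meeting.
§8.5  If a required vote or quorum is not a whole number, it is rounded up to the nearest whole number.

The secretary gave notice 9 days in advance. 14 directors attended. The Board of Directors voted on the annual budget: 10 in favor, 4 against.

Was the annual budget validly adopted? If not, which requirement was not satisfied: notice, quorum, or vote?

Valid — all requirements satisfied.

Notice: 9 days given; 9 required (9 ≥ 9). Satisfied.
Quorum: 14 present; quorum is 7. Satisfied.
Vote: the annual budget requires a majority of the entire Board of Directors (19). A majority of 19 is 10, so 10 affirmative votes are needed; 10 voted in favor. Satisfied.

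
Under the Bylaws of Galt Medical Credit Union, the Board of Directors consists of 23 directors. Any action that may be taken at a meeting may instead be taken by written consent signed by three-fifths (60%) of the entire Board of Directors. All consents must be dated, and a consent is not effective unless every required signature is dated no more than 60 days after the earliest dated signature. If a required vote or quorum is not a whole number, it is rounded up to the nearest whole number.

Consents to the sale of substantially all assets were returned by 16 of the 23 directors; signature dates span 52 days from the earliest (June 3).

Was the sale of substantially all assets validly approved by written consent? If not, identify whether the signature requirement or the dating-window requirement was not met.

Signatures required: three-fifths (60%) of 23 — 3/5 of 23 = 13.80, rounded up to 14, so 14 needed; 16 signed. Sufficient.
Dating window: the latest signature is 52 days after the earliest; the limit is 60 days. Within the window.

Effective — both the signature and dating-window requirements are satisfied.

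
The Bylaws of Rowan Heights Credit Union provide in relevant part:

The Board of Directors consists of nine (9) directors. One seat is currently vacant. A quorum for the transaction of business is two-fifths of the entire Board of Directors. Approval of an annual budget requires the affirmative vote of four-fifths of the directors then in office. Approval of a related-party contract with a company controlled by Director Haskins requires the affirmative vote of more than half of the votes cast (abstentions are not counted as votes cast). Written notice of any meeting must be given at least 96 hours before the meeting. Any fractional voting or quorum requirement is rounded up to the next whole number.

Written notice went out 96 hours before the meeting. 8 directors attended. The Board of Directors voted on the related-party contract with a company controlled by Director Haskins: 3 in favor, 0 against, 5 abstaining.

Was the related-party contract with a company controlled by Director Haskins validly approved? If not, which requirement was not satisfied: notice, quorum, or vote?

Valid — all requirements satisfied.

Notice: 96 hours given; 96 required (96 ≥ 96). Satisfied.
Quorum: 8 present; quorum is 4. Satisfied.
Vote: the related-party contract with a company controlled by Director Haskins requires a majority of the votes cast (8 present − 5 abstaining = 3). A majority of 3 is 2, so 2 affirmative votes are needed; 3 voted in favor. Satisfied.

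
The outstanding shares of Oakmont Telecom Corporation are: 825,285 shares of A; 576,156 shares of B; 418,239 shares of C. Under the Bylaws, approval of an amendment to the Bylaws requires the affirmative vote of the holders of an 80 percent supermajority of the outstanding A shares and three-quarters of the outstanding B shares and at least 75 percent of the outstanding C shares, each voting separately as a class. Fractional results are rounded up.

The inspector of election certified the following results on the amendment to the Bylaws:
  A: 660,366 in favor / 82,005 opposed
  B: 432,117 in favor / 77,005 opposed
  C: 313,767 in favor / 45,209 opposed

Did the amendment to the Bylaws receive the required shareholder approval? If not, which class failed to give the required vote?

Approved — every class gave the required vote.

A: 4/5 of 825285 = 660228; 660,228 required, 660,366 in favor — approved.
B: 3/4 of 576156 = 432117; 432,117 required, 432,117 in favor — approved.
C: 3/4 of 418239 = 313679.25, rounded up to 313680; 313,680 required, 313,767 in favor — approved.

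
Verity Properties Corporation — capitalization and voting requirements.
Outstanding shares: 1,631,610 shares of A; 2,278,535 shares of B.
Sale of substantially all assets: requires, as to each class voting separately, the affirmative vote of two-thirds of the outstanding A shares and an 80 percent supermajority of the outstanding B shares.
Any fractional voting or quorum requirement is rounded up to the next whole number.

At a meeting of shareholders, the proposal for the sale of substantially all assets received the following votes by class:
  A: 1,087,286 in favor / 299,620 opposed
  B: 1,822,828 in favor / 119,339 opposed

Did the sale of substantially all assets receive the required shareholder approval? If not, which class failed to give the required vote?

A: 2/3 of 1631610 = 1087740; 1,087,740 required, 1,087,286 in favor — not approved.
B: 4/5 of 2278535 = 1822828; 1,822,828 required, 1,822,828 in favor — approved.

Not approved — the A shares did not give the required vote.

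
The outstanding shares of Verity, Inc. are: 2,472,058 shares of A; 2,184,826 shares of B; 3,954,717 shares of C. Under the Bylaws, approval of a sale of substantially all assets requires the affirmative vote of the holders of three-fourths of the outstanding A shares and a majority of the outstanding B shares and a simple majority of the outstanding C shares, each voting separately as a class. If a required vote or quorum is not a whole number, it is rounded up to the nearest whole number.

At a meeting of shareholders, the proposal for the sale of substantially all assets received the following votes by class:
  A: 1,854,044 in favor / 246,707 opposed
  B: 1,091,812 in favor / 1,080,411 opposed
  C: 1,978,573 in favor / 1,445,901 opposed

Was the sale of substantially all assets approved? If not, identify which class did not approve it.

Not approved — the B shares did not give the required vote.

A: 3/4 of 2472058 = 1854043.50, rounded up to 1854044; 1,854,044 required, 1,854,044 in favor — approved.
B: a majority of 2184826 is 1092414; 1,092,414 required, 1,091,812 in favor — not approved.
C: a majority of 3954717 is 1977359; 1,977,359 required, 1,978,573 in favor — approved.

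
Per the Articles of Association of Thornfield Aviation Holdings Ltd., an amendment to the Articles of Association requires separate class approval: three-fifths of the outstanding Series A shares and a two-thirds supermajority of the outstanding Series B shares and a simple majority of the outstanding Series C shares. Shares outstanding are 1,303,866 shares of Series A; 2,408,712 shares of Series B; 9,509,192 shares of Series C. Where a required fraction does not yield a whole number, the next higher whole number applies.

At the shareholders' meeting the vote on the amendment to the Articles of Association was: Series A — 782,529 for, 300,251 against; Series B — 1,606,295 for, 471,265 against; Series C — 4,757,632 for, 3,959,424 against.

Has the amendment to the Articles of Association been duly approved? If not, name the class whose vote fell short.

Approved — every class gave the required vote.

Series A: 3/5 of 1303866 = 782319.60, rounded up to 782320; 782,320 required, 782,529 in favor — approved.
Series B: 2/3 of 2408712 = 1605808; 1,605,808 required, 1,606,295 in favor — approved.
Series C: a majority of 9509192 is 4754597; 4,754,597 required, 4,757,632 in favor — approved.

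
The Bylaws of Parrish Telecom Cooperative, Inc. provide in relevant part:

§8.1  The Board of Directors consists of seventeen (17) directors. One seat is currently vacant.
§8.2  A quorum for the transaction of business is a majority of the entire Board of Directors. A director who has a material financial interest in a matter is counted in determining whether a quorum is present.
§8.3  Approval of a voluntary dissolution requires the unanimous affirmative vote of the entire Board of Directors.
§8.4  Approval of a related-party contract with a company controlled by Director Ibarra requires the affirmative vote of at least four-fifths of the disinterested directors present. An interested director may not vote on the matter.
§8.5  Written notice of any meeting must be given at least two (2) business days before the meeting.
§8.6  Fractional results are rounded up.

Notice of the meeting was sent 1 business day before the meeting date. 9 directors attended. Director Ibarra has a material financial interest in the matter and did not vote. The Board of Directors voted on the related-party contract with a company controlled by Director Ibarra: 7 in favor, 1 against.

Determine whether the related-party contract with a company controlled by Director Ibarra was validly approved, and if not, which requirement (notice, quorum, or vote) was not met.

Notice: 1 business day given; 2 required (1 < 2). Not satisfied.
Quorum: 9 present (interested directors count toward quorum); quorum is 9. Satisfied.
Vote: the related-party contract with a company controlled by Director Ibarra requires four-fifths of the disinterested directors present (9 − 1 = 8). 4/5 of 8 = 6.40, rounded up to 7, so 7 affirmative votes are needed; 7 voted in favor. Satisfied.

Invalid — notice requirement not satisfied.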